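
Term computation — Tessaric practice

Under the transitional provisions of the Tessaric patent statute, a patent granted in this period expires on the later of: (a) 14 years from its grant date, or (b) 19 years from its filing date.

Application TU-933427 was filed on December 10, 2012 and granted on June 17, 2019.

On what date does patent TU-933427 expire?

(a) grant + 14 years → 17 June 2033.
(b) filing + 19 years → 10 December 2031.
Later of the two: 17 June 2033.

2033-06-17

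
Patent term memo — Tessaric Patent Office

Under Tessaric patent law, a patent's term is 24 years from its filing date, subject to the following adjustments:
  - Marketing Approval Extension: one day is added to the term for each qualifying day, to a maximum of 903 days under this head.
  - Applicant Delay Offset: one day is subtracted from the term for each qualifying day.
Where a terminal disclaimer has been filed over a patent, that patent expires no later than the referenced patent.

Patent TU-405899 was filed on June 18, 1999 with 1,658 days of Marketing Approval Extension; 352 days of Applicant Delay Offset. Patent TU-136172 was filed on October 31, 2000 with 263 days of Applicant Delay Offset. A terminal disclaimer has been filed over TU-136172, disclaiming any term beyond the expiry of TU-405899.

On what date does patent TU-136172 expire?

2024-02-11

Natural term of TU-136172:
  Base: filing + 24 years → 31 October 2024.
  Applicant Delay Offset: −263 days → 11 February 2024.
Expiry of referenced patent TU-405899:
  Base: filing + 24 years → 18 June 2023.
  Marketing Approval Extension: 1658 days claimed exceeds the 903-day cap, so +903 days → 7 December 2025.
  Applicant Delay Offset: −352 days → 20 December 2024.
Terminal disclaimer: TU-136172 expires on the earlier of 11 February 2024 and 20 December 2024.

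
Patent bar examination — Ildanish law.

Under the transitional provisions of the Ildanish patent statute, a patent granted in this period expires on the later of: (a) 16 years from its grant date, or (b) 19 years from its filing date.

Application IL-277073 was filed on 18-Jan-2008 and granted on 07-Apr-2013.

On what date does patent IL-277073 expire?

(a) grant + 16 years → 7 April 2029.
(b) filing + 19 years → 18 January 2027.
Later of the two: 7 April 2029.

April 7, 2029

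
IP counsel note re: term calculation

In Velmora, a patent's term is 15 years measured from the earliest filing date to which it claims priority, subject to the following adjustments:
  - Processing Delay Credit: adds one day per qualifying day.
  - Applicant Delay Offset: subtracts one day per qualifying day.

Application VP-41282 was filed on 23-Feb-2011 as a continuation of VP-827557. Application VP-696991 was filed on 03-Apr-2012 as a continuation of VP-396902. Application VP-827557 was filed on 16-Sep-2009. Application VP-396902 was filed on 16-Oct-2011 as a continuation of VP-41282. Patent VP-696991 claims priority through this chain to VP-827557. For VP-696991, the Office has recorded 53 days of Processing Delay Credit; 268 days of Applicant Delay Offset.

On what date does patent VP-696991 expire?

Earliest priority filing: 16 September 2009.
Base term: 16 September 2009 + 15 years → 16 September 2024.
Processing Delay Credit: +53 days → 8 November 2024.
Applicant Delay Offset: −268 days → 14 February 2024.

February 14, 2024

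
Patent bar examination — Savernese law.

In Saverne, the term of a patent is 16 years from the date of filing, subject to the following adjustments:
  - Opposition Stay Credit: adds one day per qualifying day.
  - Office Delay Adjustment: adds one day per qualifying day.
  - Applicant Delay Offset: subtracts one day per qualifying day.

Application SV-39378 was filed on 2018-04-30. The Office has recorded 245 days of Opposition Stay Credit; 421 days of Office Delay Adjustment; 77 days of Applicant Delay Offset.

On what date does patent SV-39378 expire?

December 10, 2035

Base term: filing date + 16 years → 30 April 2034.
Opposition Stay Credit: +245 days → 31 December 2034.
Office Delay Adjustment: +421 days → 25 February 2036.
Applicant Delay Offset: −77 days → 10 December 2035.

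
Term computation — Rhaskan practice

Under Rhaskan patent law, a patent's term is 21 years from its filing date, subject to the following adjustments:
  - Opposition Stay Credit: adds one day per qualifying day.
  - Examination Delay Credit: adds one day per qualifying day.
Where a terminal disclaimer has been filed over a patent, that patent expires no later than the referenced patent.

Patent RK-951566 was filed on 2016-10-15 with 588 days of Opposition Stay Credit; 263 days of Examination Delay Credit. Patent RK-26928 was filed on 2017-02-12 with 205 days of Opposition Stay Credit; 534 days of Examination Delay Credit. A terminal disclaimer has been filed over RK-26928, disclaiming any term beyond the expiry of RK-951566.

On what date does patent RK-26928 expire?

Natural term of RK-26928:
  Base: filing + 21 years → 12 February 2038.
  Opposition Stay Credit: +205 days → 5 September 2038.
  Examination Delay Credit: +534 days → 21 February 2040.
Expiry of referenced patent RK-951566:
  Base: filing + 21 years → 15 October 2037.
  Opposition Stay Credit: +588 days → 26 May 2039.
  Examination Delay Credit: +263 days → 13 February 2040.
Terminal disclaimer: RK-26928 expires on the earlier of 21 February 2040 and 13 February 2040.

2040-02-13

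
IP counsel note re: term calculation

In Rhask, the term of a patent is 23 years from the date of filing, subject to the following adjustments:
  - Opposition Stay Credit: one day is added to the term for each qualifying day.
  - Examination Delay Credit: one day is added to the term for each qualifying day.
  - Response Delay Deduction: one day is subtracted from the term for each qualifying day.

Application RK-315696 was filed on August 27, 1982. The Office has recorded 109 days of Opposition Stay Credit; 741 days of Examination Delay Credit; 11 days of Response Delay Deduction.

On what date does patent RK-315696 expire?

Base term: filing date + 23 years → 27 August 2005.
Opposition Stay Credit: +109 days → 14 December 2005.
Examination Delay Credit: +741 days → 25 December 2007.
Response Delay Deduction: −11 days → 14 December 2007.

2007-12-14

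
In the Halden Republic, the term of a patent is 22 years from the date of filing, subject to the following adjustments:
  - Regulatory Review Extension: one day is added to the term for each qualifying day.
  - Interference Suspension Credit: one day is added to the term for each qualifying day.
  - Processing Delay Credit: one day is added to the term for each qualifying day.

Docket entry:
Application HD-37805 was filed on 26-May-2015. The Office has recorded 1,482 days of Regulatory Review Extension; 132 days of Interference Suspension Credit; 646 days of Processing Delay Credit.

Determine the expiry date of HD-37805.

Base term: filing date + 22 years → 26 May 2037.
Regulatory Review Extension: +1482 days → 16 June 2041.
Interference Suspension Credit: +132 days → 26 October 2041.
Processing Delay Credit: +646 days → 3 August 2043.

2043-08-03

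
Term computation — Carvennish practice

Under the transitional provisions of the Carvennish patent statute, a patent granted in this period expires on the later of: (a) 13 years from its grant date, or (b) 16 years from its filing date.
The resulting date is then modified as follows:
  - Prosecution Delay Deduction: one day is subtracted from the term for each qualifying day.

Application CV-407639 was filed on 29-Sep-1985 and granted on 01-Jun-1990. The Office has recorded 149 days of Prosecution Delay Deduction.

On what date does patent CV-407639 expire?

(a) grant + 13 years → 1 June 2003.
(b) filing + 16 years → 29 September 2001.
Later of the two: 1 June 2003.
Prosecution Delay Deduction: −149 days → 3 January 2003.

January 3, 2003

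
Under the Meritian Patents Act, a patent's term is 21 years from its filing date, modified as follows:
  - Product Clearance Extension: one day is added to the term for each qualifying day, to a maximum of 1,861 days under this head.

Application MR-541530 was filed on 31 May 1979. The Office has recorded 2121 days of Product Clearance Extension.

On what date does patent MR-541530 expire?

2005-07-05

Base term: filing date + 21 years → 31 May 2000.
Product Clearance Extension: 2121 days claimed exceeds the 1861-day cap, so +1861 days → 5 July 2005.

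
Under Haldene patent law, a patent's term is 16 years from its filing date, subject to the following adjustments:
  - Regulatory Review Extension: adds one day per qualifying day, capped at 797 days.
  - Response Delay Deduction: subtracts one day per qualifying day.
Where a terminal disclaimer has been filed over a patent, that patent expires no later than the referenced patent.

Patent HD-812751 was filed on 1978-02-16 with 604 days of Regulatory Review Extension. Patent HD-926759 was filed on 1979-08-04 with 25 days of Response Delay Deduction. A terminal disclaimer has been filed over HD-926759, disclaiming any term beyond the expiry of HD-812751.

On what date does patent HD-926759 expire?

Natural term of HD-926759:
  Base: filing + 16 years → 4 August 1995.
  Response Delay Deduction: −25 days → 10 July 1995.
Expiry of referenced patent HD-812751:
  Base: filing + 16 years → 16 February 1994.
  Regulatory Review Extension: 604 days (within the 797-day cap) → +604 days → 13 October 1995.
Terminal disclaimer: HD-926759 expires on the earlier of 10 July 1995 and 13 October 1995.

1995-07-10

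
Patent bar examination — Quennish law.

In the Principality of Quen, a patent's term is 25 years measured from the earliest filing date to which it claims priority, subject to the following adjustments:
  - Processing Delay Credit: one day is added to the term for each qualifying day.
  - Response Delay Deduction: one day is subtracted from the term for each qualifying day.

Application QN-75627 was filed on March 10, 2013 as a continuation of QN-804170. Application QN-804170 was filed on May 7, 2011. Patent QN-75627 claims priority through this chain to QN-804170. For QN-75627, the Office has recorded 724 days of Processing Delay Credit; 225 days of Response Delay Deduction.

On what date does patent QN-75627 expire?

2037-09-18

Earliest priority filing: 7 May 2011.
Base term: 7 May 2011 + 25 years → 7 May 2036.
Processing Delay Credit: +724 days → 1 May 2038.
Response Delay Deduction: −225 days → 18 September 2037.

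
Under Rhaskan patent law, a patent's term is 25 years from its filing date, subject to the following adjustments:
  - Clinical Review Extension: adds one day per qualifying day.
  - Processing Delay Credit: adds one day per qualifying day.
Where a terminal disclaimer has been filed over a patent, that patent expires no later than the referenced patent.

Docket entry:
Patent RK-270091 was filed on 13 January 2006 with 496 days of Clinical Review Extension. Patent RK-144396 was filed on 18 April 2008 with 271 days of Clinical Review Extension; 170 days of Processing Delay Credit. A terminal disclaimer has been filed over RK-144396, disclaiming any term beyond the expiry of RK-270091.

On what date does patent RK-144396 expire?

2032-05-23

Natural term of RK-144396:
  Base: filing + 25 years → 18 April 2033.
  Clinical Review Extension: +271 days → 14 January 2034.
  Processing Delay Credit: +170 days → 3 July 2034.
Expiry of referenced patent RK-270091:
  Base: filing + 25 years → 13 January 2031.
  Clinical Review Extension: +496 days → 23 May 2032.
Terminal disclaimer: RK-144396 expires on the earlier of 3 July 2034 and 23 May 2032.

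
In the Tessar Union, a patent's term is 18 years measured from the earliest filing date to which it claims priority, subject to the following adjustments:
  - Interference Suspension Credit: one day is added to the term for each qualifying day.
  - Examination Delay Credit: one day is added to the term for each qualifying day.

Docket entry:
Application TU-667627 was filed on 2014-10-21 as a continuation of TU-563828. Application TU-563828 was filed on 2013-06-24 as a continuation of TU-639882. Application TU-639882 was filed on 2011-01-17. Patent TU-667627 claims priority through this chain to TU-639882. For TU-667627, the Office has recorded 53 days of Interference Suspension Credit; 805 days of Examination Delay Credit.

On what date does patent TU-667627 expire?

May 25, 2031

Earliest priority filing: 17 January 2011.
Base term: 17 January 2011 + 18 years → 17 January 2029.
Interference Suspension Credit: +53 days → 11 March 2029.
Examination Delay Credit: +805 days → 25 May 2031.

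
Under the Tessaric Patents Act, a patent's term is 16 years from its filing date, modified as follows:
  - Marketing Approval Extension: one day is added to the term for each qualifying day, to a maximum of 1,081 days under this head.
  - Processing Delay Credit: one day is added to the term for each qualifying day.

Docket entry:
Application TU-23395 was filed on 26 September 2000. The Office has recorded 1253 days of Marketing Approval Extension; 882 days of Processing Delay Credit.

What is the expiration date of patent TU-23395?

Base term: filing date + 16 years → 26 September 2016.
Marketing Approval Extension: 1253 days claimed exceeds the 1081-day cap, so +1081 days → 12 September 2019.
Processing Delay Credit: +882 days → 10 February 2022.

2022-02-10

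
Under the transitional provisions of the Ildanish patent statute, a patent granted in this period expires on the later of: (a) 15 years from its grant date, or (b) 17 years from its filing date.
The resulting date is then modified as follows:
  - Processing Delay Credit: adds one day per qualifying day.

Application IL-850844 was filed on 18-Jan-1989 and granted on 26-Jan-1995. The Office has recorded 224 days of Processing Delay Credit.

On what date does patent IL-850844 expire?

2010-09-07

(a) grant + 15 years → 26 January 2010.
(b) filing + 17 years → 18 January 2006.
Later of the two: 26 January 2010.
Processing Delay Credit: +224 days → 7 September 2010.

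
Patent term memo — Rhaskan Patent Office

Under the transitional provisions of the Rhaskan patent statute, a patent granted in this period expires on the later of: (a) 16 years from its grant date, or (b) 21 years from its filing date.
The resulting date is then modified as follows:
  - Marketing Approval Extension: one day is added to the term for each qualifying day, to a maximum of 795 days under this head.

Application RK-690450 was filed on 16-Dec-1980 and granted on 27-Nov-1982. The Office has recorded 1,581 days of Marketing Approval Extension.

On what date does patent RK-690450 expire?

(a) grant + 16 years → 27 November 1998.
(b) filing + 21 years → 16 December 2001.
Later of the two: 16 December 2001.
Marketing Approval Extension: 1581 days claimed exceeds the 795-day cap, so +795 days → 19 February 2004.

February 19, 2004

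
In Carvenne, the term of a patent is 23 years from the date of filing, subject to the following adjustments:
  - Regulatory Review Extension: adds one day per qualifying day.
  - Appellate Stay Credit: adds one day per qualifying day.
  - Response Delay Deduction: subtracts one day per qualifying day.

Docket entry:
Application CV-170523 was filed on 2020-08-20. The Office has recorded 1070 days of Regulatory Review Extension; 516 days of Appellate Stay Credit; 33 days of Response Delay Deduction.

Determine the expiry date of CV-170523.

November 20, 2047

Base term: filing date + 23 years → 20 August 2043.
Regulatory Review Extension: +1070 days → 25 July 2046.
Appellate Stay Credit: +516 days → 23 December 2047.
Response Delay Deduction: −33 days → 20 November 2047.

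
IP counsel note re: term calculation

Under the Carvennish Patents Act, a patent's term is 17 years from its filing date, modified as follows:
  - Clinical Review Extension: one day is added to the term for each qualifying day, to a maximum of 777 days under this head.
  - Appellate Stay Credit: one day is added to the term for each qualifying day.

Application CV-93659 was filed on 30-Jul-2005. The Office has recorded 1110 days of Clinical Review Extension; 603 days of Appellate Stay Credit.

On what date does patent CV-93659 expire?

May 10, 2026

Base term: filing date + 17 years → 30 July 2022.
Clinical Review Extension: 1110 days claimed exceeds the 777-day cap, so +777 days → 14 September 2024.
Appellate Stay Credit: +603 days → 10 May 2026.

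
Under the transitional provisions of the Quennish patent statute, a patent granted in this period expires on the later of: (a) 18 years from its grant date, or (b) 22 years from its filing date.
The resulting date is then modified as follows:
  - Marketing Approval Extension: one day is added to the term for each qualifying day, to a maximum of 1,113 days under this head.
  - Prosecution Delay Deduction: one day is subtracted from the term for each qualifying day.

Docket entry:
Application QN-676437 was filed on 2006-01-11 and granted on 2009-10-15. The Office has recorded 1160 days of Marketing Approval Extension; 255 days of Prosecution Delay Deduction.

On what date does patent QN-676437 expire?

(a) grant + 18 years → 15 October 2027.
(b) filing + 22 years → 11 January 2028.
Later of the two: 11 January 2028.
Marketing Approval Extension: 1160 days claimed exceeds the 1113-day cap, so +1113 days → 28 January 2031.
Prosecution Delay Deduction: −255 days → 18 May 2030.

2030-05-18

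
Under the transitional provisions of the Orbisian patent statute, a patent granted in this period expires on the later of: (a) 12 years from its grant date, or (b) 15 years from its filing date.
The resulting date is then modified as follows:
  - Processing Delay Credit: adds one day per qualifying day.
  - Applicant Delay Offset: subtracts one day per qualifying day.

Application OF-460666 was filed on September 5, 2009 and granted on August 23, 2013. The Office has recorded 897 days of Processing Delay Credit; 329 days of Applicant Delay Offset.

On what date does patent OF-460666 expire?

2027-03-14

(a) grant + 12 years → 23 August 2025.
(b) filing + 15 years → 5 September 2024.
Later of the two: 23 August 2025.
Processing Delay Credit: +897 days → 6 February 2028.
Applicant Delay Offset: −329 days → 14 March 2027.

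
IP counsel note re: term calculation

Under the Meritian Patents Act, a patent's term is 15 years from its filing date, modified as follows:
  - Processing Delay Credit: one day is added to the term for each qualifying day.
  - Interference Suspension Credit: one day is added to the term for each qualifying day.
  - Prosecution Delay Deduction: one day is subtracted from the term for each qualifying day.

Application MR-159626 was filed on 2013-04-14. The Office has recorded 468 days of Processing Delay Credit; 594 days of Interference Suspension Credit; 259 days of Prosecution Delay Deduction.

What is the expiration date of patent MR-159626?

Base term: filing date + 15 years → 14 April 2028.
Processing Delay Credit: +468 days → 26 July 2029.
Interference Suspension Credit: +594 days → 12 March 2031.
Prosecution Delay Deduction: −259 days → 26 June 2030.

2030-06-26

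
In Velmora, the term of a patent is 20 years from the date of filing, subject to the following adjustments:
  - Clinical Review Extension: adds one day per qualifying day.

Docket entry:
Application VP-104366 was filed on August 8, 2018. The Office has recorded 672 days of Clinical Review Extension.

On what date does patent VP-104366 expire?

2040-06-10

Base term: filing date + 20 years → 8 August 2038.
Clinical Review Extension: +672 days → 10 June 2040.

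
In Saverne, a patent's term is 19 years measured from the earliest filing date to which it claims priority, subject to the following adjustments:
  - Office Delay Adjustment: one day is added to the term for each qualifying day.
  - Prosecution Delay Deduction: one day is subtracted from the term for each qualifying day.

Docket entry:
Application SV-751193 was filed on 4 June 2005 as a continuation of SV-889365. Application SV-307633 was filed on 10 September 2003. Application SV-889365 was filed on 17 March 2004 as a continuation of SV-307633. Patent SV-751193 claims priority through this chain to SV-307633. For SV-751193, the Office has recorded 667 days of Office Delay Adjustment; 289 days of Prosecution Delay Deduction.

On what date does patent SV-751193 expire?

September 23, 2023

Earliest priority filing: 10 September 2003.
Base term: 10 September 2003 + 19 years → 10 September 2022.
Office Delay Adjustment: +667 days → 8 July 2024.
Prosecution Delay Deduction: −289 days → 23 September 2023.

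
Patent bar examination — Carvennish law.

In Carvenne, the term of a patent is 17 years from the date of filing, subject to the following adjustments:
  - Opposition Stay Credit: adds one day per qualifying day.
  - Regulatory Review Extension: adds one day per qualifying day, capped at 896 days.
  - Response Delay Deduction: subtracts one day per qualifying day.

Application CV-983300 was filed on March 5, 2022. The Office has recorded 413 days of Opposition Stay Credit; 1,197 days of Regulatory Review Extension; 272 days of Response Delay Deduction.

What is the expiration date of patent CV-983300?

January 5, 2042

Base term: filing date + 17 years → 5 March 2039.
Opposition Stay Credit: +413 days → 21 April 2040.
Regulatory Review Extension: 1197 days claimed exceeds the 896-day cap, so +896 days → 4 October 2042.
Response Delay Deduction: −272 days → 5 January 2042.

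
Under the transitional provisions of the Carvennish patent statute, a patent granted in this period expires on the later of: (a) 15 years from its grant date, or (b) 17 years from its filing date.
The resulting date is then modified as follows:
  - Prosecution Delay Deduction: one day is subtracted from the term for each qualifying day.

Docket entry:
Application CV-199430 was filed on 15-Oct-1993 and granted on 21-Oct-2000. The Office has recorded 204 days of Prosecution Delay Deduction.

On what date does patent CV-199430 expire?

(a) grant + 15 years → 21 October 2015.
(b) filing + 17 years → 15 October 2010.
Later of the two: 21 October 2015.
Prosecution Delay Deduction: −204 days → 31 March 2015.

March 31, 2015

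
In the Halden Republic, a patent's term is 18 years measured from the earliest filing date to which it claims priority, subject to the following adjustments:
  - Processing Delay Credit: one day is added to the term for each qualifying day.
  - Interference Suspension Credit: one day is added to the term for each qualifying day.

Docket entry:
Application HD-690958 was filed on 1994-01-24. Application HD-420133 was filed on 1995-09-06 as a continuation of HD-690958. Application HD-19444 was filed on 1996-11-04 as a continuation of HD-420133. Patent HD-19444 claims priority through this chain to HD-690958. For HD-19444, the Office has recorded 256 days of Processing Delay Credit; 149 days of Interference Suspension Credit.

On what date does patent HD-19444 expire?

March 4, 2013

Earliest priority filing: 24 January 1994.
Base term: 24 January 1994 + 18 years → 24 January 2012.
Processing Delay Credit: +256 days → 6 October 2012.
Interference Suspension Credit: +149 days → 4 March 2013.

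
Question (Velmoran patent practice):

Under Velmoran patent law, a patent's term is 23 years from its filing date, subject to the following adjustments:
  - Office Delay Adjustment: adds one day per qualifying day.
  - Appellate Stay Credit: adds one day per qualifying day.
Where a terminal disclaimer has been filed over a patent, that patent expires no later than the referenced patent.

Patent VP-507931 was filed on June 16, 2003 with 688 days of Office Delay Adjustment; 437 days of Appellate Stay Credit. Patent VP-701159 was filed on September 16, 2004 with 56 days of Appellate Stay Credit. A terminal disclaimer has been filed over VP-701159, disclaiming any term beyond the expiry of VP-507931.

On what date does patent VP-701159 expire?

Natural term of VP-701159:
  Base: filing + 23 years → 16 September 2027.
  Appellate Stay Credit: +56 days → 11 November 2027.
Expiry of referenced patent VP-507931:
  Base: filing + 23 years → 16 June 2026.
  Office Delay Adjustment: +688 days → 4 May 2028.
  Appellate Stay Credit: +437 days → 15 July 2029.
Terminal disclaimer: VP-701159 expires on the earlier of 11 November 2027 and 15 July 2029.

2027-11-11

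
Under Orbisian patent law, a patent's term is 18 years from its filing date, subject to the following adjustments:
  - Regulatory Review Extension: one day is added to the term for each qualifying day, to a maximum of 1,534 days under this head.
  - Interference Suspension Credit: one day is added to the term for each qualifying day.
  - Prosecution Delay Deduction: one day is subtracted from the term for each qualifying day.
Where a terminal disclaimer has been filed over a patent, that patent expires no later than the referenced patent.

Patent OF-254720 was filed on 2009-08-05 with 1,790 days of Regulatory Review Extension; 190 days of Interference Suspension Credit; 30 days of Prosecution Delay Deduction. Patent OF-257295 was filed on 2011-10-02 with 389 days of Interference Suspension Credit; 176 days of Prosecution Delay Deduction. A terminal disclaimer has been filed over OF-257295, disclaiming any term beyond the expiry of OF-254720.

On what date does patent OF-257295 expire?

May 3, 2030

Natural term of OF-257295:
  Base: filing + 18 years → 2 October 2029.
  Interference Suspension Credit: +389 days → 26 October 2030.
  Prosecution Delay Deduction: −176 days → 3 May 2030.
Expiry of referenced patent OF-254720:
  Base: filing + 18 years → 5 August 2027.
  Regulatory Review Extension: 1790 days claimed exceeds the 1534-day cap, so +1534 days → 17 October 2031.
  Interference Suspension Credit: +190 days → 24 April 2032.
  Prosecution Delay Deduction: −30 days → 25 March 2032.
Terminal disclaimer: OF-257295 expires on the earlier of 3 May 2030 and 25 March 2032.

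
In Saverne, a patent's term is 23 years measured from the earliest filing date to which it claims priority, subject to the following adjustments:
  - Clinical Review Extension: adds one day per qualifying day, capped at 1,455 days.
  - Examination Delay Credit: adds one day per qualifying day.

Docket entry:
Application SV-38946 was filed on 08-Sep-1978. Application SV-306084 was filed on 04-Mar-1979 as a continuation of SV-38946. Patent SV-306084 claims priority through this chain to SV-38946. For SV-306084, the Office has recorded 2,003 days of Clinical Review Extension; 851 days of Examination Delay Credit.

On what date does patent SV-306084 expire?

Earliest priority filing: 8 September 1978.
Base term: 8 September 1978 + 23 years → 8 September 2001.
Clinical Review Extension: 2003 days claimed exceeds the 1455-day cap, so +1455 days → 2 September 2005.
Examination Delay Credit: +851 days → 1 January 2008.

January 1, 2008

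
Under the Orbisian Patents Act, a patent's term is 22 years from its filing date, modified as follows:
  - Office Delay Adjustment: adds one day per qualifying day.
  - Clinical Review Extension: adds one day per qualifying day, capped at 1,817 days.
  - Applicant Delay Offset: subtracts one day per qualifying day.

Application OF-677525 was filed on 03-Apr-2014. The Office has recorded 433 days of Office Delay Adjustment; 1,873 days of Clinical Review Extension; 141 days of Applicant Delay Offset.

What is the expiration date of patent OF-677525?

Base term: filing date + 22 years → 3 April 2036.
Office Delay Adjustment: +433 days → 10 June 2037.
Clinical Review Extension: 1873 days claimed exceeds the 1817-day cap, so +1817 days → 1 June 2042.
Applicant Delay Offset: −141 days → 11 January 2042.

January 11, 2042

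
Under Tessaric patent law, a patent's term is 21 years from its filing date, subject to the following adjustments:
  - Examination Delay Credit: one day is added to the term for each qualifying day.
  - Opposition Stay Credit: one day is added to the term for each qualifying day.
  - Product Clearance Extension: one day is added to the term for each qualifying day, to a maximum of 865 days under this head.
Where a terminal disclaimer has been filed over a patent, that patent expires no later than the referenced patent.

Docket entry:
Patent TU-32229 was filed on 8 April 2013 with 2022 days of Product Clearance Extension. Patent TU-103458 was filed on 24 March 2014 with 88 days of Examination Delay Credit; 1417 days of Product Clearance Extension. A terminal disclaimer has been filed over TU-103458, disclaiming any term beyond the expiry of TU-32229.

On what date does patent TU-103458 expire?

2036-08-20

Natural term of TU-103458:
  Base: filing + 21 years → 24 March 2035.
  Examination Delay Credit: +88 days → 20 June 2035.
  Product Clearance Extension: 1417 days claimed exceeds the 865-day cap, so +865 days → 1 November 2037.
Expiry of referenced patent TU-32229:
  Base: filing + 21 years → 8 April 2034.
  Product Clearance Extension: 2022 days claimed exceeds the 865-day cap, so +865 days → 20 August 2036.
Terminal disclaimer: TU-103458 expires on the earlier of 1 November 2037 and 20 August 2036.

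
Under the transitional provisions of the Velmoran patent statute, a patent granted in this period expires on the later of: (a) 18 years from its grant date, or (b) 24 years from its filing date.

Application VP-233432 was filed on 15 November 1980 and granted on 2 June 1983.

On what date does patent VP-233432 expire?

(a) grant + 18 years → 2 June 2001.
(b) filing + 24 years → 15 November 2004.
Later of the two: 15 November 2004.

2004-11-15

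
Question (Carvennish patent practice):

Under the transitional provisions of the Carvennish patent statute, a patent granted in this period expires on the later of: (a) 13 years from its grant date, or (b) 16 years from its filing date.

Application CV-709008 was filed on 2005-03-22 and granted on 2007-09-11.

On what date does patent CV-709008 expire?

(a) grant + 13 years → 11 September 2020.
(b) filing + 16 years → 22 March 2021.
Later of the two: 22 March 2021.

2021-03-22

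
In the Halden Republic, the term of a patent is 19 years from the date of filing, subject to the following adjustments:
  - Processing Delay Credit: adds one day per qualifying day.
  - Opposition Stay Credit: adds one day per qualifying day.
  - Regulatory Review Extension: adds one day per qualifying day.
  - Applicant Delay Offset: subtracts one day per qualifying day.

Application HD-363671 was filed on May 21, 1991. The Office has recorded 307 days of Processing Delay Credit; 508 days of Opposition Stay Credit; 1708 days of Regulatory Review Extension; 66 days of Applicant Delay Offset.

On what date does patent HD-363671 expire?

Base term: filing date + 19 years → 21 May 2010.
Processing Delay Credit: +307 days → 24 March 2011.
Opposition Stay Credit: +508 days → 13 August 2012.
Regulatory Review Extension: +1708 days → 17 April 2017.
Applicant Delay Offset: −66 days → 10 February 2017.

2017-02-10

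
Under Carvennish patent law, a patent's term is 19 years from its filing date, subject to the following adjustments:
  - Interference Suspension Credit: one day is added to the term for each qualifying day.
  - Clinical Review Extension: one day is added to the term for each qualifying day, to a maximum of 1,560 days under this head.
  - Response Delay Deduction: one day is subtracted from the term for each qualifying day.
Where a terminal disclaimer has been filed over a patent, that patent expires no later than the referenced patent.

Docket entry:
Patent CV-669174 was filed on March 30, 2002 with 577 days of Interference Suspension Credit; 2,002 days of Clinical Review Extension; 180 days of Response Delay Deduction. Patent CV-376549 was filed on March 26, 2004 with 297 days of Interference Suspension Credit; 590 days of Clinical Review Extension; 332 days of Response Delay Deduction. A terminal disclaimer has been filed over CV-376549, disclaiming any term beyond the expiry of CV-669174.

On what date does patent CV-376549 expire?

Natural term of CV-376549:
  Base: filing + 19 years → 26 March 2023.
  Interference Suspension Credit: +297 days → 17 January 2024.
  Clinical Review Extension: 590 days (within the 1560-day cap) → +590 days → 29 August 2025.
  Response Delay Deduction: −332 days → 1 October 2024.
Expiry of referenced patent CV-669174:
  Base: filing + 19 years → 30 March 2021.
  Interference Suspension Credit: +577 days → 28 October 2022.
  Clinical Review Extension: 2002 days claimed exceeds the 1560-day cap, so +1560 days → 4 February 2027.
  Response Delay Deduction: −180 days → 8 August 2026.
Terminal disclaimer: CV-376549 expires on the earlier of 1 October 2024 and 8 August 2026.

October 1, 2024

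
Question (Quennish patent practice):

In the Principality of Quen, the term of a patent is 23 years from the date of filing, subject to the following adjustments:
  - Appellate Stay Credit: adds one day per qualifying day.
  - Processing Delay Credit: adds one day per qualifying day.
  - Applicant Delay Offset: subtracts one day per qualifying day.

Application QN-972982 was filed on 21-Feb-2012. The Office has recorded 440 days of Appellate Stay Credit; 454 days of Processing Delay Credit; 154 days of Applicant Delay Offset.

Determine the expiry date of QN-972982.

Base term: filing date + 23 years → 21 February 2035.
Appellate Stay Credit: +440 days → 6 May 2036.
Processing Delay Credit: +454 days → 3 August 2037.
Applicant Delay Offset: −154 days → 2 March 2037.

March 2, 2037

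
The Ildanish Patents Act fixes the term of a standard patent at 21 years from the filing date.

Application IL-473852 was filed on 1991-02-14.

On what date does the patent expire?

Filing date + 21 years → 14 February 2012.

February 14, 2012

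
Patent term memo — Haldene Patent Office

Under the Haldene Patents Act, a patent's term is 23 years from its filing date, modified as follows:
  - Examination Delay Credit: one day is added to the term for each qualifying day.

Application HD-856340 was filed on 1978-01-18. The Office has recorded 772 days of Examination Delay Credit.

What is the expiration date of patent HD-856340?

2003-03-01

Base term: filing date + 23 years → 18 January 2001.
Examination Delay Credit: +772 days → 1 March 2003.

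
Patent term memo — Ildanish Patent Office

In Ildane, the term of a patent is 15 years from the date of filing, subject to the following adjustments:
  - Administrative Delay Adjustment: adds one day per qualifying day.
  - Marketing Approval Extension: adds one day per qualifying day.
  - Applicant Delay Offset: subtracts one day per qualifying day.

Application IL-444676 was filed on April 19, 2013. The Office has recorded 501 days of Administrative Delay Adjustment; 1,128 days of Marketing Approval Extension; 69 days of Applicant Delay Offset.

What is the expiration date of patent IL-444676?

July 27, 2032

Base term: filing date + 15 years → 19 April 2028.
Administrative Delay Adjustment: +501 days → 2 September 2029.
Marketing Approval Extension: +1128 days → 4 October 2032.
Applicant Delay Offset: −69 days → 27 July 2032.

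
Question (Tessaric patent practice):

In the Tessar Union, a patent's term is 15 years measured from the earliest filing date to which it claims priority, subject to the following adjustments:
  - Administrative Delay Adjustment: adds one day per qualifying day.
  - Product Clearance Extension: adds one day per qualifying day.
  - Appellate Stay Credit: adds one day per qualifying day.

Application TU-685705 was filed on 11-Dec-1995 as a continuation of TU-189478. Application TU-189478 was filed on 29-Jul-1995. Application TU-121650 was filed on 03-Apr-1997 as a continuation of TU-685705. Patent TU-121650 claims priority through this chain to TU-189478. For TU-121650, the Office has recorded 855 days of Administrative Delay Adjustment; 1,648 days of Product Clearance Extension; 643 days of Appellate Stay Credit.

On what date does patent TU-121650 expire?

2019-03-10

Earliest priority filing: 29 July 1995.
Base term: 29 July 1995 + 15 years → 29 July 2010.
Administrative Delay Adjustment: +855 days → 30 November 2012.
Product Clearance Extension: +1648 days → 5 June 2017.
Appellate Stay Credit: +643 days → 10 March 2019.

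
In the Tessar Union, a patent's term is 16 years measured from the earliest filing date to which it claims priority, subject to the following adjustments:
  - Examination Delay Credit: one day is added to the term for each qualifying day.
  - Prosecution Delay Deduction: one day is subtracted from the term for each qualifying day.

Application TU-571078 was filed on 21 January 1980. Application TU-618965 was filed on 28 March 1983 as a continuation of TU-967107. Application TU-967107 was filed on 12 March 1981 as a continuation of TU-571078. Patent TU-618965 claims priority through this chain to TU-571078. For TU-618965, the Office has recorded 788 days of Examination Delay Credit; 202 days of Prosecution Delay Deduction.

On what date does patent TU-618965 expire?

August 29, 1997

Earliest priority filing: 21 January 1980.
Base term: 21 January 1980 + 16 years → 21 January 1996.
Examination Delay Credit: +788 days → 19 March 1998.
Prosecution Delay Deduction: −202 days → 29 August 1997.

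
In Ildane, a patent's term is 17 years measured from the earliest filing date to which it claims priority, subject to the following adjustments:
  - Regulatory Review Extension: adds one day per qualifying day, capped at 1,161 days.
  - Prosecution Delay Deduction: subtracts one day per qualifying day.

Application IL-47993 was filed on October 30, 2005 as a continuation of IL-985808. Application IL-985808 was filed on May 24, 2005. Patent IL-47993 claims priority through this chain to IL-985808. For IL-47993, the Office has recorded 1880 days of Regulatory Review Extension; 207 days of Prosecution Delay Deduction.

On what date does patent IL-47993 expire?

Earliest priority filing: 24 May 2005.
Base term: 24 May 2005 + 17 years → 24 May 2022.
Regulatory Review Extension: 1880 days claimed exceeds the 1161-day cap, so +1161 days → 28 July 2025.
Prosecution Delay Deduction: −207 days → 2 January 2025.

January 2, 2025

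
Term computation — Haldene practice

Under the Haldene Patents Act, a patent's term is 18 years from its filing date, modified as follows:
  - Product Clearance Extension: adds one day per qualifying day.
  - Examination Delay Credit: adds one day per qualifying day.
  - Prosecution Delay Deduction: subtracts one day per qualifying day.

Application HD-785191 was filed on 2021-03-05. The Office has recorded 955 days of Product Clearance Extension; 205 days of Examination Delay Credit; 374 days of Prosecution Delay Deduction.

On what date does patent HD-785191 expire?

2041-04-29

Base term: filing date + 18 years → 5 March 2039.
Product Clearance Extension: +955 days → 15 October 2041.
Examination Delay Credit: +205 days → 8 May 2042.
Prosecution Delay Deduction: −374 days → 29 April 2041.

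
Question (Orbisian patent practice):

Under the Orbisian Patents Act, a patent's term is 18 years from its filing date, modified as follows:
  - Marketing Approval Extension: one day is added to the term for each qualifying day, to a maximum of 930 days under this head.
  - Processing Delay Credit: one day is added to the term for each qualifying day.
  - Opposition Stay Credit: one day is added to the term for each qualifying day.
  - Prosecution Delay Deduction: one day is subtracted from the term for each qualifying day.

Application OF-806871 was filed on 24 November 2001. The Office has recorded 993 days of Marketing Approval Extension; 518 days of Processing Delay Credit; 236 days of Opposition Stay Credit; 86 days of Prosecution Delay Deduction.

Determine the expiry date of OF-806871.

April 9, 2024

Base term: filing date + 18 years → 24 November 2019.
Marketing Approval Extension: 993 days claimed exceeds the 930-day cap, so +930 days → 11 June 2022.
Processing Delay Credit: +518 days → 11 November 2023.
Opposition Stay Credit: +236 days → 4 July 2024.
Prosecution Delay Deduction: −86 days → 9 April 2024.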